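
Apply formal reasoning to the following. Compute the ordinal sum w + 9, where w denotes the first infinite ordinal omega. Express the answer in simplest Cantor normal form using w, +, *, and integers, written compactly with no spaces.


Compute w + 9.
Ordinal + is associative but NOT commutative; for finite n>0, n + w = w but w + n stays w+n.
w + 9 is already in normal form (a successor ordinal beyond w).
Result = w+9

w+9


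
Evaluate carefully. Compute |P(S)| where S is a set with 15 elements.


The power set of a set with n elements has 2^n elements.
|P(S)| = 2^15 = 32768

32768


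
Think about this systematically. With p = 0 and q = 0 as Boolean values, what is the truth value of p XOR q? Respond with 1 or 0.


p = 0, q = 0
Operation: p XOR q
Evaluate: 0 XOR 0 = 0

0


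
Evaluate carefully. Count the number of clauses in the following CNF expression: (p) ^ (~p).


A CNF formula is a conjunction of clauses.
Clauses are separated by ^.
Counting the conjuncts: 2 clauses.

2


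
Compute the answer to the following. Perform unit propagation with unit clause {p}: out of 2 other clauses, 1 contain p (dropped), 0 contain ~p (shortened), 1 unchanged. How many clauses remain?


Satisfied (removed): 1
Shortened (remain): 0
Unchanged (remain): 1
Remaining = 0 + 1 = 1

1


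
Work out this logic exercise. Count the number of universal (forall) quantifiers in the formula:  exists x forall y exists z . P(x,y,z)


Quantifier prefix: exists x forall y exists z
Mark each quantifier type:
  E U E
Universal count = 1, Existential count = 2
Asked for universal (forall) quantifiers: 1

1


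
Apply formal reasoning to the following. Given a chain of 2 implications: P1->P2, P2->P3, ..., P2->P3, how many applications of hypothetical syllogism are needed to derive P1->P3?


With 2 implications in a chain connecting 3 propositions:
P1->P2, P2->P3, ..., P2->P3
Steps needed = (number of implications) - 1 = 2 - 1 = 1

1


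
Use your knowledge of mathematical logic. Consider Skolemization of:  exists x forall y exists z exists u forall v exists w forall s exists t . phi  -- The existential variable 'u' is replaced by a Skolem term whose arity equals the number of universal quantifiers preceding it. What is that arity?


Quantifier prefix: exists x forall y exists z exists u forall v exists w forall s exists t
'u' is existentially quantified at position 4.
Universal variables preceding it: y
Skolem function arity = 1

1


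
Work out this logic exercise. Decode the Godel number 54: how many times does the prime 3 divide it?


Factorize 54 by dividing by 3 repeatedly.
Division steps: 3 divides 54 exactly 3 time(s).
Exponent of 3 = 3

3


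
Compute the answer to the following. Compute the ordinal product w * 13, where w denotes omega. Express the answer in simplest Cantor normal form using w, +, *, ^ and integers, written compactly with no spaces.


Compute w * 13.
Ordinal * is associative and left-distributive over +, but NOT commutative; for finite n>1, n*w = w but w*n stays w*n.
w * 13 means 13 copies of w concatenated: w*13.
Result = w*13

w*13


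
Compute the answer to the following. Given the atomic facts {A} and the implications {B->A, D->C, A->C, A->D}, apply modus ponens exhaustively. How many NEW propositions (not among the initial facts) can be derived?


Initial facts: {A}
Apply modus ponens to closure:
  A and A->C  =>  C
  A and A->D  =>  D
Final known: {A, C, D}
New propositions: {C, D}
Count = 2

2


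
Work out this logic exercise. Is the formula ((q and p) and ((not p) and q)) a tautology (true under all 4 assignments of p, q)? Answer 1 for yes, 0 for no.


Check all 4 assignments:
p=0, q=0: 0
p=0, q=1: 0
p=1, q=0: 0
p=1, q=1: 0
Satisfying count = 0/4.
Tautology iff count = 4: no.

0


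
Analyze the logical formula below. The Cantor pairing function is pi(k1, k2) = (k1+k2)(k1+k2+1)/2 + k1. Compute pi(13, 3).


k1 + k2 = 16
(k1+k2)(k1+k2+1)/2 = 16 * 17 / 2 = 136
pi = 136 + 13 = 149

149


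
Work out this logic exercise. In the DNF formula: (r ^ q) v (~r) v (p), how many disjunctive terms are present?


A DNF formula is a disjunction of terms (conjunctions).
Terms are separated by v.
Counting the disjuncts: 3 terms.

3


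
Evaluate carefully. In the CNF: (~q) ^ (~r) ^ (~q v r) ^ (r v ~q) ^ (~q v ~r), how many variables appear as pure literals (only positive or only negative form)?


Check each variable for pure literal status:
p: absent (not pure)
q: pure negative
r: mixed (not pure)
Pure literal count = 1

1


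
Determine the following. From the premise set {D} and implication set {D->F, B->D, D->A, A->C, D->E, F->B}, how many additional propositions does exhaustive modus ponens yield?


Initial facts: {D}
Apply modus ponens to closure:
  D and D->F  =>  F
  D and D->A  =>  A
  A and A->C  =>  C
  D and D->E  =>  E
  F and F->B  =>  B
Final known: {A, B, C, D, E, F}
New propositions: {A, B, C, E, F}
Count = 5

5


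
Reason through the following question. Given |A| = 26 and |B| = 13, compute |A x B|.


The Cartesian product A x B contains all ordered pairs (a, b).
|A x B| = |A| * |B| = 26 * 13 = 338

338


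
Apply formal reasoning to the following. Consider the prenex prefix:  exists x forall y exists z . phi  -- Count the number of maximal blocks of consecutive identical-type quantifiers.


Quantifier-type sequence: E A E  (A=forall, E=exists)
Group into maximal same-type runs:
  Ex1 | Ax1 | Ex1
Number of blocks = 3

3


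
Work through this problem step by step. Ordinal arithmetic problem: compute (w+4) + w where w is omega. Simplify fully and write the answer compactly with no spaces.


Compute (w+4) + w.
Ordinal + is associative but NOT commutative; for finite n>0, n + w = w but w + n stays w+n.
(w+4) + w = w + (4+w) = w + w = w*2 (the finite tail 4 is absorbed by the right w).
Result = w*2

w*2


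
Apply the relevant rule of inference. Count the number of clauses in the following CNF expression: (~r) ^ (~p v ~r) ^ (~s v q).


A CNF formula is a conjunction of clauses.
Clauses are separated by ^.
Counting the conjuncts: 3 clauses.

3


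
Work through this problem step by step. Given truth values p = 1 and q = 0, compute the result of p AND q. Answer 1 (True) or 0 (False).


p = 1, q = 0
Operation: p AND q
Evaluate: 1 AND 0 = 0

0


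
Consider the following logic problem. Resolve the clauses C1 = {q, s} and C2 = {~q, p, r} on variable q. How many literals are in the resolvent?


Remove q from C1 and ~q from C2.
C1 remainder: {s}
C2 remainder: {p, r}
Union (resolvent): {p, r, s}
Resolvent has 3 literal(s).

3


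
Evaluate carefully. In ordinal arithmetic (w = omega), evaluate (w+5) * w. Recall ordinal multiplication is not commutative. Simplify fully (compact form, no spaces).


Compute (w+5) * w.
Ordinal * is associative and left-distributive over +, but NOT commutative; for finite n>1, n*w = w but w*n stays w*n.
(w+5) * w = sup{(w+5)*k : k<w} = sup{w*k+5} = w^2 (the +5 tail is absorbed in the limit).
Result = w^2

w^2


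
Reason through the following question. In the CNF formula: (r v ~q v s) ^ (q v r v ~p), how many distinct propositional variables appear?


Identify each variable that appears in the formula.
Variables found: p, q, r, s
Count = 4

4


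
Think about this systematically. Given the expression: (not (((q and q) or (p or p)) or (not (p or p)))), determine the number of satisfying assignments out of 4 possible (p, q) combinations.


Check all 4 assignments:
p=0, q=0: 0
p=0, q=1: 0
p=1, q=0: 0
p=1, q=1: 0
Count of True = 0

0


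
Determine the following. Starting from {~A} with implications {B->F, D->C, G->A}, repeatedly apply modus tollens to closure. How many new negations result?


Initial negated facts: {~A}
Apply modus tollens to closure:
  ~A and G->A  =>  ~G
Final negated: {~A, ~G}
New negations: {~G}
Count = 1

1


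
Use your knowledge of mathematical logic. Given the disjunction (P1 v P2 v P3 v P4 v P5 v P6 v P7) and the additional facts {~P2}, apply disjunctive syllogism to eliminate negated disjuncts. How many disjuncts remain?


Original disjuncts (7): P1, P2, P3, P4, P5, P6, P7
Negated (eliminate): ~P2
Remaining disjuncts: P1, P3, P4, P5, P6, P7
Count = 7 - 1 = 6

6


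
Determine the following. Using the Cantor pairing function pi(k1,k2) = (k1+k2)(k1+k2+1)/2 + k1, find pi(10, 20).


k1 + k2 = 30
(k1+k2)(k1+k2+1)/2 = 30 * 31 / 2 = 465
pi = 465 + 10 = 475

475


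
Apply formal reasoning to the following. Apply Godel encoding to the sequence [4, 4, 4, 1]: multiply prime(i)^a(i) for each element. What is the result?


Encode each element as an exponent of the corresponding prime:
  2^4 = 16
  3^4 = 81
  5^4 = 625
  7^1 = 7
Product = 16 * 81 * 625 * 7 = 5670000

5670000


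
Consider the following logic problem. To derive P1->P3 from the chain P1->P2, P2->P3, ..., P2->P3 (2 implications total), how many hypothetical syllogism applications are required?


With 2 implications in a chain connecting 3 propositions:
P1->P2, P2->P3, ..., P2->P3
Steps needed = (number of implications) - 1 = 2 - 1 = 1

1


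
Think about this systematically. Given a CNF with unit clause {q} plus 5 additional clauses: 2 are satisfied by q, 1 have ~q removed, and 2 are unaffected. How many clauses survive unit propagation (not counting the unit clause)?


Satisfied (removed): 2
Shortened (remain): 1
Unchanged (remain): 2
Remaining = 1 + 2 = 3

3


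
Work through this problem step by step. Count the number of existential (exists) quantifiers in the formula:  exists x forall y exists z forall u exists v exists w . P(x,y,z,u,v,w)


Quantifier prefix: exists x forall y exists z forall u exists v exists w
Mark each quantifier type:
  E U E U E E
Universal count = 2, Existential count = 4
Asked for existential (exists) quantifiers: 4

4


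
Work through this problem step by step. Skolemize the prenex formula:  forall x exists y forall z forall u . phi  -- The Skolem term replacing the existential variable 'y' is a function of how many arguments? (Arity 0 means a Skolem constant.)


Quantifier prefix: forall x exists y forall z forall u
'y' is existentially quantified at position 2.
Universal variables preceding it: x
Skolem function arity = 1

1


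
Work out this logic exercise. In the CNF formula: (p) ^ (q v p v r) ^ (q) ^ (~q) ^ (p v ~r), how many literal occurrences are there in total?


Counting literals in each clause:
Clause 1: 1 literal(s)
Clause 2: 3 literal(s)
Clause 3: 1 literal(s)
Clause 4: 1 literal(s)
Clause 5: 2 literal(s)
Total = 8

8


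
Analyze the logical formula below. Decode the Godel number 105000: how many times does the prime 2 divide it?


Factorize 105000 by dividing by 2 repeatedly.
Division steps: 2 divides 105000 exactly 3 time(s).
Exponent of 2 = 3

3


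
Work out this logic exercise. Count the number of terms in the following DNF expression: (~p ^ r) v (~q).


A DNF formula is a disjunction of terms (conjunctions).
Terms are separated by v.
Counting the disjuncts: 2 terms.

2


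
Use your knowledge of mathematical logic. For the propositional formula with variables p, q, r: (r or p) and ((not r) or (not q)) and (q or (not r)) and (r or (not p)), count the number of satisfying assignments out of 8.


Evaluate all 8 assignments for p, q, r:
p=0, q=0, r=0: 0
p=0, q=0, r=1: 0
p=0, q=1, r=0: 0
p=0, q=1, r=1: 0
p=1, q=0, r=0: 0
p=1, q=0, r=1: 0
p=1, q=1, r=0: 0
p=1, q=1, r=1: 0
Satisfying count = 0

0


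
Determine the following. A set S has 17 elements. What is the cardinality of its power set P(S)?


The power set of a set with n elements has 2^n elements.
|P(S)| = 2^17 = 131072

131072


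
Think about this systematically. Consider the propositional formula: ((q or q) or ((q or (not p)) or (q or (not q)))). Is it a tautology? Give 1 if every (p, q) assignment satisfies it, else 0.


Check all 4 assignments:
p=0, q=0: 1
p=0, q=1: 1
p=1, q=0: 1
p=1, q=1: 1
Satisfying count = 4/4.
Tautology iff count = 4: yes.

1


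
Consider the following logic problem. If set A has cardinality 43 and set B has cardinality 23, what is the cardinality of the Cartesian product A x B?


The Cartesian product A x B contains all ordered pairs (a, b).
|A x B| = |A| * |B| = 43 * 23 = 989

989


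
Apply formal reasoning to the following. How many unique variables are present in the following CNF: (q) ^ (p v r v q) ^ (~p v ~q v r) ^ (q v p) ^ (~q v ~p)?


Identify each variable that appears in the formula.
Variables found: p, q, r
Count = 3

3


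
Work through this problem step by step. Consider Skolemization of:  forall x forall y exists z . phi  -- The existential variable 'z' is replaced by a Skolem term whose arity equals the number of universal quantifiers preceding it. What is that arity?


Quantifier prefix: forall x forall y exists z
'z' is existentially quantified at position 3.
Universal variables preceding it: x, y
Skolem function arity = 2

2


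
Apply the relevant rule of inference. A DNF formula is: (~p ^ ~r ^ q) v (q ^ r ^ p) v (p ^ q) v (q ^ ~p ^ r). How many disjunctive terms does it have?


A DNF formula is a disjunction of terms (conjunctions).
Terms are separated by v.
Counting the disjuncts: 4 terms.

4


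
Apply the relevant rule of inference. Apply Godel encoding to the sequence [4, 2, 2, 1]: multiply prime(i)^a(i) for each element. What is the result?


Encode each element as an exponent of the corresponding prime:
  2^4 = 16
  3^2 = 9
  5^2 = 25
  7^1 = 7
Product = 16 * 9 * 25 * 7 = 25200

25200


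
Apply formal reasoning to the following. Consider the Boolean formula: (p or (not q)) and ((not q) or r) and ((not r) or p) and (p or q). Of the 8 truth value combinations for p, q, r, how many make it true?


Evaluate all 8 assignments for p, q, r:
p=0, q=0, r=0: 0
p=0, q=0, r=1: 0
p=0, q=1, r=0: 0
p=0, q=1, r=1: 0
p=1, q=0, r=0: 1
p=1, q=0, r=1: 1
p=1, q=1, r=0: 0
p=1, q=1, r=1: 1
Satisfying count = 3

3


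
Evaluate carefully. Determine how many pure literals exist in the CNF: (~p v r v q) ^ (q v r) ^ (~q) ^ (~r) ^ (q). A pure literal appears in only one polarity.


Check each variable for pure literal status:
p: pure negative
q: mixed (not pure)
r: mixed (not pure)
Pure literal count = 1

1


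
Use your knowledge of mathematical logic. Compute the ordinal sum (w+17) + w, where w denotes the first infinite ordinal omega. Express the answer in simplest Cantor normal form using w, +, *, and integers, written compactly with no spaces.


Compute (w+17) + w.
Ordinal + is associative but NOT commutative; for finite n>0, n + w = w but w + n stays w+n.
(w+17) + w = w + (17+w) = w + w = w*2 (the finite tail 17 is absorbed by the right w).
Result = w*2

w*2


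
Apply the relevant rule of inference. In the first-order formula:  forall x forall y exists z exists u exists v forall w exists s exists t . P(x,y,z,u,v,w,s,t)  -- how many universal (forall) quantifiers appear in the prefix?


Quantifier prefix: forall x forall y exists z exists u exists v forall w exists s exists t
Mark each quantifier type:
  U U E E E U E E
Universal count = 3, Existential count = 5
Asked for universal (forall) quantifiers: 3

3


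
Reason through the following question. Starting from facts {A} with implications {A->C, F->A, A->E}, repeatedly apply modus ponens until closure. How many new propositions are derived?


Initial facts: {A}
Apply modus ponens to closure:
  A and A->C  =>  C
  A and A->E  =>  E
Final known: {A, C, E}
New propositions: {C, E}
Count = 2

2


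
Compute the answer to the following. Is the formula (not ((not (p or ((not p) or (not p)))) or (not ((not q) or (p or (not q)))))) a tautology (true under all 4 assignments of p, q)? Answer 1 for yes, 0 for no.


Check all 4 assignments:
p=0, q=0: 1
p=0, q=1: 0
p=1, q=0: 1
p=1, q=1: 1
Satisfying count = 3/4.
Tautology iff count = 4: no.

0


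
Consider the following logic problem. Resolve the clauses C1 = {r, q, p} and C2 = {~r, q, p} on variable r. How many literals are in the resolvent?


Remove r from C1 and ~r from C2.
C1 remainder: {q, p}
C2 remainder: {q, p}
Union (resolvent): {p, q}
Resolvent has 2 literal(s).

2


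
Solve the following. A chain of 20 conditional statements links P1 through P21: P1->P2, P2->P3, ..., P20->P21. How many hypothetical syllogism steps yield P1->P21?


With 20 implications in a chain connecting 21 propositions:
P1->P2, P2->P3, ..., P20->P21
Steps needed = (number of implications) - 1 = 20 - 1 = 19

19


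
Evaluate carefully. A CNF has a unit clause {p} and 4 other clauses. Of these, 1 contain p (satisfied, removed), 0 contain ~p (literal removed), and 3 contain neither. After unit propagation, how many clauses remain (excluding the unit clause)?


Satisfied (removed): 1
Shortened (remain): 0
Unchanged (remain): 3
Remaining = 0 + 3 = 3

3


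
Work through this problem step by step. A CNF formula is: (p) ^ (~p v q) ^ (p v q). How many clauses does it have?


A CNF formula is a conjunction of clauses.
Clauses are separated by ^.
Counting the conjuncts: 3 clauses.

3


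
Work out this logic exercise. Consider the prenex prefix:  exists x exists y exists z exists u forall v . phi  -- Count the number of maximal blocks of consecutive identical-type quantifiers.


Quantifier-type sequence: E E E E A  (A=forall, E=exists)
Group into maximal same-type runs:
  Ex4 | Ax1
Number of blocks = 2

2


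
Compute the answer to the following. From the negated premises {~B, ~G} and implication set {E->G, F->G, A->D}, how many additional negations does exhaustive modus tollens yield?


Initial negated facts: {~B, ~G}
Apply modus tollens to closure:
  ~G and E->G  =>  ~E
  ~G and F->G  =>  ~F
Final negated: {~B, ~E, ~F, ~G}
New negations: {~E, ~F}
Count = 2

2


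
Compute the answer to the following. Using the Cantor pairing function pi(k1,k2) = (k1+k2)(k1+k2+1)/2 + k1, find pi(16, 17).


k1 + k2 = 33
(k1+k2)(k1+k2+1)/2 = 33 * 34 / 2 = 561
pi = 561 + 16 = 577

577


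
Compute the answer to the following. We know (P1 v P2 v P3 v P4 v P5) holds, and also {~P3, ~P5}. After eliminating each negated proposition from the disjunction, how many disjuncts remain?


Original disjuncts (5): P1, P2, P3, P4, P5
Negated (eliminate): ~P3, ~P5
Remaining disjuncts: P1, P2, P4
Count = 5 - 2 = 3

3


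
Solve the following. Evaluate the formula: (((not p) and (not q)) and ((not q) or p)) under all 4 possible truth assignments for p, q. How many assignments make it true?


Check all 4 assignments:
p=0, q=0: 1
p=0, q=1: 0
p=1, q=0: 0
p=1, q=1: 0
Count of True = 1

1


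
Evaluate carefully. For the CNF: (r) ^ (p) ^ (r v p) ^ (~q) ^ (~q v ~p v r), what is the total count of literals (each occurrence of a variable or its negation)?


Counting literals in each clause:
Clause 1: 1 literal(s)
Clause 2: 1 literal(s)
Clause 3: 2 literal(s)
Clause 4: 1 literal(s)
Clause 5: 3 literal(s)
Total = 8

8


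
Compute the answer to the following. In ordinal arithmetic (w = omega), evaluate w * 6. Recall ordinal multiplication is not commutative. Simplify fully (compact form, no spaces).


Compute w * 6.
Ordinal * is associative and left-distributive over +, but NOT commutative; for finite n>1, n*w = w but w*n stays w*n.
w * 6 means 6 copies of w concatenated: w*6.
Result = w*6

w*6


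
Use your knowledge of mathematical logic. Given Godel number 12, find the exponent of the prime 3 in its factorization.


Factorize 12 by dividing by 3 repeatedly.
Division steps: 3 divides 12 exactly 1 time(s).
Exponent of 3 = 1

1


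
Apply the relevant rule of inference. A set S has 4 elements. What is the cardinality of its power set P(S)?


The power set of a set with n elements has 2^n elements.
|P(S)| = 2^4 = 16

16


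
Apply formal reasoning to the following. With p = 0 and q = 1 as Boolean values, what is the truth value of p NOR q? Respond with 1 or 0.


p = 0, q = 1
Operation: p NOR q
Evaluate: 0 NOR 1 = 0

0


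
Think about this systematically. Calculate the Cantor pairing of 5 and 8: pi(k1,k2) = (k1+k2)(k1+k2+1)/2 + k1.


k1 + k2 = 13
(k1+k2)(k1+k2+1)/2 = 13 * 14 / 2 = 91
pi = 91 + 5 = 96

96


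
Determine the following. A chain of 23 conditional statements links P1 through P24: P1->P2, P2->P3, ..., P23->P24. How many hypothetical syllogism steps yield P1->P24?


With 23 implications in a chain connecting 24 propositions:
P1->P2, P2->P3, ..., P23->P24
Steps needed = (number of implications) - 1 = 23 - 1 = 22

22


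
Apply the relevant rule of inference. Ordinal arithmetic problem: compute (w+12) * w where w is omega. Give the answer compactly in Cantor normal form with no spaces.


Compute (w+12) * w.
Ordinal * is associative and left-distributive over +, but NOT commutative; for finite n>1, n*w = w but w*n stays w*n.
(w+12) * w = sup{(w+12)*k : k<w} = sup{w*k+12} = w^2 (the +12 tail is absorbed in the limit).
Result = w^2

w^2


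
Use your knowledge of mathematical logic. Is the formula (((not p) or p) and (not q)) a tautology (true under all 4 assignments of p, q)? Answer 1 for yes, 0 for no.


Check all 4 assignments:
p=0, q=0: 1
p=0, q=1: 0
p=1, q=0: 1
p=1, q=1: 0
Satisfying count = 2/4.
Tautology iff count = 4: no.

0


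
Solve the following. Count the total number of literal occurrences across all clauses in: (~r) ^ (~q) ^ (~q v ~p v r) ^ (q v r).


Counting literals in each clause:
Clause 1: 1 literal(s)
Clause 2: 1 literal(s)
Clause 3: 3 literal(s)
Clause 4: 2 literal(s)
Total = 7

7


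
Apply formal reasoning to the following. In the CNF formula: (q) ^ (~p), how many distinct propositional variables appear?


Identify each variable that appears in the formula.
Variables found: p, q
Count = 2

2


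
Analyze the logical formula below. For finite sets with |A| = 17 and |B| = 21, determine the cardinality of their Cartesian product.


The Cartesian product A x B contains all ordered pairs (a, b).
|A x B| = |A| * |B| = 17 * 21 = 357

357


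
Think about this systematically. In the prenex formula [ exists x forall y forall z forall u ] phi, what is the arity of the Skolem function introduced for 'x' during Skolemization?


Quantifier prefix: exists x forall y forall z forall u
'x' is existentially quantified at position 1.
No universal quantifiers precede it.
Skolem function arity = 0 (a Skolem constant)

0


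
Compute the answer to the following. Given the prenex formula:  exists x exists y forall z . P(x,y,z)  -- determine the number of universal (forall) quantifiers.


Quantifier prefix: exists x exists y forall z
Mark each quantifier type:
  E E U
Universal count = 1, Existential count = 2
Asked for universal (forall) quantifiers: 1

1


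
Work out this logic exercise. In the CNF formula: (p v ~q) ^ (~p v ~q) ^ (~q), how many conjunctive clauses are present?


A CNF formula is a conjunction of clauses.
Clauses are separated by ^.
Counting the conjuncts: 3 clauses.

3


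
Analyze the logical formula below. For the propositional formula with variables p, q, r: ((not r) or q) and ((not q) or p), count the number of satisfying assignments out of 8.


Evaluate all 8 assignments for p, q, r:
p=0, q=0, r=0: 1
p=0, q=0, r=1: 0
p=0, q=1, r=0: 0
p=0, q=1, r=1: 0
p=1, q=0, r=0: 1
p=1, q=0, r=1: 0
p=1, q=1, r=0: 1
p=1, q=1, r=1: 1
Satisfying count = 4

4


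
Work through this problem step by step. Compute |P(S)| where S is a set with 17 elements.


The power set of a set with n elements has 2^n elements.
|P(S)| = 2^17 = 131072

131072


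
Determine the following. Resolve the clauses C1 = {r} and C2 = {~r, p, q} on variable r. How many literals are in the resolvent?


Remove r from C1 and ~r from C2.
C1 remainder: {}
C2 remainder: {p, q}
Union (resolvent): {p, q}
Resolvent has 2 literal(s).

2


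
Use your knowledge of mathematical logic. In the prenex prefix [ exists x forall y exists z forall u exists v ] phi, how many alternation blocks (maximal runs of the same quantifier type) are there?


Quantifier-type sequence: E A E A E  (A=forall, E=exists)
Group into maximal same-type runs:
  Ex1 | Ax1 | Ex1 | Ax1 | Ex1
Number of blocks = 5

5


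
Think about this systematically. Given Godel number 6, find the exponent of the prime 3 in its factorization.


Factorize 6 by dividing by 3 repeatedly.
Division steps: 3 divides 6 exactly 1 time(s).
Exponent of 3 = 1

1


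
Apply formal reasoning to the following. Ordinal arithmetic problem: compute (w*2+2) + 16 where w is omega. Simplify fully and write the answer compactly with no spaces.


Compute (w*2+2) + 16.
Ordinal + is associative but NOT commutative; for finite n>0, n + w = w but w + n stays w+n.
By associativity: (w*2+2) + 16 = w*2 + (2+16) = w*2+18.
Result = w*2+18

w*2+18


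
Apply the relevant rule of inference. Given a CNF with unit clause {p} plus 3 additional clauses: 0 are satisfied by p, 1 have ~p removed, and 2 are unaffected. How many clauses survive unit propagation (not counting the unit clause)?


Satisfied (removed): 0
Shortened (remain): 1
Unchanged (remain): 2
Remaining = 1 + 2 = 3

3


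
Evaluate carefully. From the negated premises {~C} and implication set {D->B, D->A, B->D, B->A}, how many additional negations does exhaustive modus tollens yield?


Initial negated facts: {~C}
Apply modus tollens to closure:
  (no implication fires)
Final negated: {~C}
New negations: {(none)}
Count = 0

0


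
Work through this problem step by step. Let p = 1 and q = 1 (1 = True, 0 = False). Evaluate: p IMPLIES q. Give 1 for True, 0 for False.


p = 1, q = 1
Operation: p IMPLIES q
Evaluate: 1 IMPLIES 1 = 1

1


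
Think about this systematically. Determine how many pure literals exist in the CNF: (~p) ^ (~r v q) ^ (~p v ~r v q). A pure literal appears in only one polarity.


Check each variable for pure literal status:
p: pure negative
q: pure positive
r: pure negative
Pure literal count = 3

3


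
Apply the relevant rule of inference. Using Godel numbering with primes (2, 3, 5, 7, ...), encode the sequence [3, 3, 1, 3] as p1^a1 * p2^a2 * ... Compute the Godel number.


Encode each element as an exponent of the corresponding prime:
  2^3 = 8
  3^3 = 27
  5^1 = 5
  7^3 = 343
Product = 8 * 27 * 5 * 343 = 370440

370440


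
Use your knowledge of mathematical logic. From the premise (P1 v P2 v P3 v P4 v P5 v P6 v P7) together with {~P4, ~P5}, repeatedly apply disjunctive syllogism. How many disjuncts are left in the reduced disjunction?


Original disjuncts (7): P1, P2, P3, P4, P5, P6, P7
Negated (eliminate): ~P4, ~P5
Remaining disjuncts: P1, P2, P3, P6, P7
Count = 7 - 2 = 5

5


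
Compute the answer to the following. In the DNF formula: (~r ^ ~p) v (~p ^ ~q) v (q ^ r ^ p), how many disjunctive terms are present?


A DNF formula is a disjunction of terms (conjunctions).
Terms are separated by v.
Counting the disjuncts: 3 terms.

3


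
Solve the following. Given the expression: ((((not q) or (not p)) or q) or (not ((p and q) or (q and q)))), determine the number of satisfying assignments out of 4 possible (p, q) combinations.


Check all 4 assignments:
p=0, q=0: 1
p=0, q=1: 1
p=1, q=0: 1
p=1, q=1: 1
Count of True = 4

4


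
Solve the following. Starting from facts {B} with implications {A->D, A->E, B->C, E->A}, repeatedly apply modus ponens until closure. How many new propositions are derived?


Initial facts: {B}
Apply modus ponens to closure:
  B and B->C  =>  C
Final known: {B, C}
New propositions: {C}
Count = 1

1


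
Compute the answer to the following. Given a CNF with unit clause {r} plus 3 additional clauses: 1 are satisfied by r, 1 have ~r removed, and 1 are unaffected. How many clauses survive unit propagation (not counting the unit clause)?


Satisfied (removed): 1
Shortened (remain): 1
Unchanged (remain): 1
Remaining = 1 + 1 = 2

2


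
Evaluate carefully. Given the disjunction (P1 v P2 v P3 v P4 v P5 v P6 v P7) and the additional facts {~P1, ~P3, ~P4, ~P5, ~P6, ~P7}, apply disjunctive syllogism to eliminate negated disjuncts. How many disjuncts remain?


Original disjuncts (7): P1, P2, P3, P4, P5, P6, P7
Negated (eliminate): ~P1, ~P3, ~P4, ~P5, ~P6, ~P7
Remaining disjuncts: P2
Count = 7 - 6 = 1

1


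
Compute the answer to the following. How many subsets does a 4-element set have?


The power set of a set with n elements has 2^n elements.
|P(S)| = 2^4 = 16

16


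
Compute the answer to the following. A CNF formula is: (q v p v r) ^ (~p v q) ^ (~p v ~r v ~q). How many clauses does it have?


A CNF formula is a conjunction of clauses.
Clauses are separated by ^.
Counting the conjuncts: 3 clauses.

3


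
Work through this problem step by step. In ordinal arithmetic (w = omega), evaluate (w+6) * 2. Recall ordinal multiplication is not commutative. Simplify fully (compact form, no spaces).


Compute (w+6) * 2.
Ordinal * is associative and left-distributive over +, but NOT commutative; for finite n>1, n*w = w but w*n stays w*n.
(w+6) * 2 = (w+6) repeated 2 times. Each intermediate +6 is absorbed by the following w; only the last survives: w*2+6.
Result = w*2+6

w*2+6


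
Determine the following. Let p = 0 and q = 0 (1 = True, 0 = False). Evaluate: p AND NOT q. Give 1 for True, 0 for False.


p = 0, q = 0
Operation: p AND NOT q
Evaluate: 0 AND NOT 0 = 0

0


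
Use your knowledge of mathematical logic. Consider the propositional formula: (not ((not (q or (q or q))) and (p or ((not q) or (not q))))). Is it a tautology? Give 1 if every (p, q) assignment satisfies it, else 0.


Check all 4 assignments:
p=0, q=0: 0
p=0, q=1: 1
p=1, q=0: 0
p=1, q=1: 1
Satisfying count = 2/4.
Tautology iff count = 4: no.

0


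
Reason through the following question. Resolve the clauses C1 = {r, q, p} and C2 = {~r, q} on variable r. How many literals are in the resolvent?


Remove r from C1 and ~r from C2.
C1 remainder: {q, p}
C2 remainder: {q}
Union (resolvent): {p, q}
Resolvent has 2 literal(s).

2


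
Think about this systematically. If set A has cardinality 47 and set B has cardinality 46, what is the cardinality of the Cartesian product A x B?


The Cartesian product A x B contains all ordered pairs (a, b).
|A x B| = |A| * |B| = 47 * 46 = 2162

2162


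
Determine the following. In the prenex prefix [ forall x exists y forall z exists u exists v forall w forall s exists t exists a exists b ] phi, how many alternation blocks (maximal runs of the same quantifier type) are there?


Quantifier-type sequence: A E A E E A A E E E  (A=forall, E=exists)
Group into maximal same-type runs:
  Ax1 | Ex1 | Ax1 | Ex2 | Ax2 | Ex3
Number of blocks = 6

6


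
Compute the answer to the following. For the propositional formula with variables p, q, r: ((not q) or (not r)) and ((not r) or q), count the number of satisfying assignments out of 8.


Evaluate all 8 assignments for p, q, r:
p=0, q=0, r=0: 1
p=0, q=0, r=1: 0
p=0, q=1, r=0: 1
p=0, q=1, r=1: 0
p=1, q=0, r=0: 1
p=1, q=0, r=1: 0
p=1, q=1, r=0: 1
p=1, q=1, r=1: 0
Satisfying count = 4

4


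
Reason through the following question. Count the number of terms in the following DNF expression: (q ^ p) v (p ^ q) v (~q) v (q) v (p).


A DNF formula is a disjunction of terms (conjunctions).
Terms are separated by v.
Counting the disjuncts: 5 terms.

5


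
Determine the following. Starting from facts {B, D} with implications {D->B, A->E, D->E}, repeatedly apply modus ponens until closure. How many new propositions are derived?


Initial facts: {B, D}
Apply modus ponens to closure:
  D and D->E  =>  E
Final known: {B, D, E}
New propositions: {E}
Count = 1

1


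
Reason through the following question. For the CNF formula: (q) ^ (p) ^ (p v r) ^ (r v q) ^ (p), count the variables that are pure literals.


Check each variable for pure literal status:
p: pure positive
q: pure positive
r: pure positive
Pure literal count = 3

3


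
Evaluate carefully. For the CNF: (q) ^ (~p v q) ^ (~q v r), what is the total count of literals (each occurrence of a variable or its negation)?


Counting literals in each clause:
Clause 1: 1 literal(s)
Clause 2: 2 literal(s)
Clause 3: 2 literal(s)
Total = 5

5


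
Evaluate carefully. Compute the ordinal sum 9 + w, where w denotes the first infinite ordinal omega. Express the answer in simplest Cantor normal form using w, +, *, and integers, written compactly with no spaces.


Compute 9 + w.
Ordinal + is associative but NOT commutative; for finite n>0, n + w = w but w + n stays w+n.
Any finite left addend is absorbed by w on the right: 9 + w = w.
Result = w

w


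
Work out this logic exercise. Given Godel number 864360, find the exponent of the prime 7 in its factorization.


Factorize 864360 by dividing by 7 repeatedly.
Division steps: 7 divides 864360 exactly 4 time(s).
Exponent of 7 = 4

4


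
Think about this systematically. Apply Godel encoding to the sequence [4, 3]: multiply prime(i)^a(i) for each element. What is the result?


Encode each element as an exponent of the corresponding prime:
  2^4 = 16
  3^3 = 27
Product = 16 * 27 = 432

432


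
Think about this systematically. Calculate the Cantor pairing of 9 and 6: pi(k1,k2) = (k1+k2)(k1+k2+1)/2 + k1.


k1 + k2 = 15
(k1+k2)(k1+k2+1)/2 = 15 * 16 / 2 = 120
pi = 120 + 9 = 129

129


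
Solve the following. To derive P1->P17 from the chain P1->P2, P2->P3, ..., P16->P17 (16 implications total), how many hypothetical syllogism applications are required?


With 16 implications in a chain connecting 17 propositions:
P1->P2, P2->P3, ..., P16->P17
Steps needed = (number of implications) - 1 = 16 - 1 = 15

15


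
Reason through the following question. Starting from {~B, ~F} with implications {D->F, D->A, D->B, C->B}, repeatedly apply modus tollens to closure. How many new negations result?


Initial negated facts: {~B, ~F}
Apply modus tollens to closure:
  ~F and D->F  =>  ~D
  ~B and C->B  =>  ~C
Final negated: {~B, ~C, ~D, ~F}
New negations: {~C, ~D}
Count = 2

2


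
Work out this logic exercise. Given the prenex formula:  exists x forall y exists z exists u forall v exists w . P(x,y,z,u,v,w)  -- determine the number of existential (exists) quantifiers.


Quantifier prefix: exists x forall y exists z exists u forall v exists w
Mark each quantifier type:
  E U E E U E
Universal count = 2, Existential count = 4
Asked for existential (exists) quantifiers: 4

4


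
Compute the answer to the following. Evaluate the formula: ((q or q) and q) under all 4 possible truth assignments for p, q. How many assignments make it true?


Check all 4 assignments:
p=0, q=0: 0
p=0, q=1: 1
p=1, q=0: 0
p=1, q=1: 1
Count of True = 2

2


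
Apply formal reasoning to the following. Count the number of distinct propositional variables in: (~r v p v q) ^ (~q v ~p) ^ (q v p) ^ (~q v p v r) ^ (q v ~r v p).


Identify each variable that appears in the formula.
Variables found: p, q, r
Count = 3

3


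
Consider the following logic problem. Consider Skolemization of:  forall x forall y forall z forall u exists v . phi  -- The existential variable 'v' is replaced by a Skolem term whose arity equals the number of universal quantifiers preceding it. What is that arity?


Quantifier prefix: forall x forall y forall z forall u exists v
'v' is existentially quantified at position 5.
Universal variables preceding it: x, y, z, u
Skolem function arity = 4

4


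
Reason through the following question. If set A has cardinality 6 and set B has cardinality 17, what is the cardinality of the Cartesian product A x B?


The Cartesian product A x B contains all ordered pairs (a, b).
|A x B| = |A| * |B| = 6 * 17 = 102

102


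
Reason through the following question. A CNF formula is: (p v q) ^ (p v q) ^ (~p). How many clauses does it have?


A CNF formula is a conjunction of clauses.
Clauses are separated by ^.
Counting the conjuncts: 3 clauses.

3


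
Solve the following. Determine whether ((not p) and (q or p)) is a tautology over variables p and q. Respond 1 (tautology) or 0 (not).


Check all 4 assignments:
p=0, q=0: 0
p=0, q=1: 1
p=1, q=0: 0
p=1, q=1: 0
Satisfying count = 1/4.
Tautology iff count = 4: no.

0


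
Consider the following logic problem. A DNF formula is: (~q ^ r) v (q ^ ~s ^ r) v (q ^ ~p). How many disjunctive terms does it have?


A DNF formula is a disjunction of terms (conjunctions).
Terms are separated by v.
Counting the disjuncts: 3 terms.

3


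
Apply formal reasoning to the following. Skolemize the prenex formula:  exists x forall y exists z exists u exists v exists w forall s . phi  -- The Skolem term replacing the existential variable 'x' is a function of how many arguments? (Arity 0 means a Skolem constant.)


Quantifier prefix: exists x forall y exists z exists u exists v exists w forall s
'x' is existentially quantified at position 1.
No universal quantifiers precede it.
Skolem function arity = 0 (a Skolem constant)

0


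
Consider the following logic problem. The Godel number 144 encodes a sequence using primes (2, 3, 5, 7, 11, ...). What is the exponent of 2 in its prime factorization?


Factorize 144 by dividing by 2 repeatedly.
Division steps: 2 divides 144 exactly 4 time(s).
Exponent of 2 = 4

4


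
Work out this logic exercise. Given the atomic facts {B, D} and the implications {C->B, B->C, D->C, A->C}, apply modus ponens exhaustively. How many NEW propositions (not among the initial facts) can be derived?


Initial facts: {B, D}
Apply modus ponens to closure:
  B and B->C  =>  C
Final known: {B, C, D}
New propositions: {C}
Count = 1

1


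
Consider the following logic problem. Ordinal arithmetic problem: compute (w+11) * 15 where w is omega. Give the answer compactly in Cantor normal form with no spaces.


Compute (w+11) * 15.
Ordinal * is associative and left-distributive over +, but NOT commutative; for finite n>1, n*w = w but w*n stays w*n.
(w+11) * 15 = (w+11) repeated 15 times. Each intermediate +11 is absorbed by the following w; only the last survives: w*15+11.
Result = w*15+11

w*15+11


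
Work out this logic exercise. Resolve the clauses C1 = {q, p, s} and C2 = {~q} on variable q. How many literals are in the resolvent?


Remove q from C1 and ~q from C2.
C1 remainder: {p, s}
C2 remainder: {}
Union (resolvent): {p, s}
Resolvent has 2 literal(s).

2


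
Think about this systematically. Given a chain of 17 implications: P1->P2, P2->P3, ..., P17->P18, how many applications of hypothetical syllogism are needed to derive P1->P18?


With 17 implications in a chain connecting 18 propositions:
P1->P2, P2->P3, ..., P17->P18
Steps needed = (number of implications) - 1 = 17 - 1 = 16

16


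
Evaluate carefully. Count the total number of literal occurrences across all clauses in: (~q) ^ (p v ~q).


Counting literals in each clause:
Clause 1: 1 literal(s)
Clause 2: 2 literal(s)
Total = 3

3


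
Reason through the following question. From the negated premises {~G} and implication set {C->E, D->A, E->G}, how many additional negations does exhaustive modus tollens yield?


Initial negated facts: {~G}
Apply modus tollens to closure:
  ~G and E->G  =>  ~E
  ~E and C->E  =>  ~C
Final negated: {~C, ~E, ~G}
New negations: {~C, ~E}
Count = 2

2


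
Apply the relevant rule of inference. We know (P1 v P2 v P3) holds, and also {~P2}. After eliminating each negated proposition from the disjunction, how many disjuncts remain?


Original disjuncts (3): P1, P2, P3
Negated (eliminate): ~P2
Remaining disjuncts: P1, P3
Count = 3 - 1 = 2

2


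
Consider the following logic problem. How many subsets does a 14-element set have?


The power set of a set with n elements has 2^n elements.
|P(S)| = 2^14 = 16384

16384


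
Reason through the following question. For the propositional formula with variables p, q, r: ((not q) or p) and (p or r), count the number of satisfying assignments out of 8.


Evaluate all 8 assignments for p, q, r:
p=0, q=0, r=0: 0
p=0, q=0, r=1: 1
p=0, q=1, r=0: 0
p=0, q=1, r=1: 0
p=1, q=0, r=0: 1
p=1, q=0, r=1: 1
p=1, q=1, r=0: 1
p=1, q=1, r=1: 1
Satisfying count = 5

5
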